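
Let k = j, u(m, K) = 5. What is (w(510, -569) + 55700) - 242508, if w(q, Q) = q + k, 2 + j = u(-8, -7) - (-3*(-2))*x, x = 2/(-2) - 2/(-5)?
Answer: -931457/5 ≈ -1.8629e+5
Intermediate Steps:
x = -⅗ (x = 2*(-½) - 2*(-⅕) = -1 + ⅖ = -⅗ ≈ -0.60000)
j = 33/5 (j = -2 + (5 - (-3*(-2))*(-3)/5) = -2 + (5 - 6*(-3)/5) = -2 + (5 - 1*(-18/5)) = -2 + (5 + 18/5) = -2 + 43/5 = 33/5 ≈ 6.6000)
k = 33/5 ≈ 6.6000
w(q, Q) = 33/5 + q (w(q, Q) = q + 33/5 = 33/5 + q)
(w(510, -569) + 55700) - 242508 = ((33/5 + 510) + 55700) - 242508 = (2583/5 + 55700) - 242508 = 281083/5 - 242508 = -931457/5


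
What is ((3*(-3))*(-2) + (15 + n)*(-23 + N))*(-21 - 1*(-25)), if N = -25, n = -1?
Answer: -2616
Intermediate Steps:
((3*(-3))*(-2) + (15 + n)*(-23 + N))*(-21 - 1*(-25)) = ((3*(-3))*(-2) + (15 - 1)*(-23 - 25))*(-21 - 1*(-25)) = (-9*(-2) + 14*(-48))*(-21 + 25) = (18 - 672)*4 = -654*4 = -2616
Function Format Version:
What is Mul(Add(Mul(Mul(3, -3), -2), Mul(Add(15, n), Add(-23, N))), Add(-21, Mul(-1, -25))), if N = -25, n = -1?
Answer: -2616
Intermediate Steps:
Mul(Add(Mul(Mul(3, -3), -2), Mul(Add(15, n), Add(-23, N))), Add(-21, Mul(-1, -25))) = Mul(Add(Mul(Mul(3, -3), -2), Mul(Add(15, -1), Add(-23, -25))), Add(-21, Mul(-1, -25))) = Mul(Add(Mul(-9, -2), Mul(14, -48)), Add(-21, 25)) = Mul(Add(18, -672), 4) = Mul(-654, 4) = -2616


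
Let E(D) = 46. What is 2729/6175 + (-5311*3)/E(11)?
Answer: -98260741/284050 ≈ -345.93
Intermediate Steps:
2729/6175 + (-5311*3)/E(11) = 2729/6175 - 5311*3/46 = 2729*(1/6175) - 15933*1/46 = 2729/6175 - 15933/46 = -98260741/284050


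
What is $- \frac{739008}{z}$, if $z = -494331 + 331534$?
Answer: $\frac{739008}{162797} \approx 4.5394$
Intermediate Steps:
$z = -162797$
$- \frac{739008}{z} = - \frac{739008}{-162797} = \left(-739008\right) \left(- \frac{1}{162797}\right) = \frac{739008}{162797}$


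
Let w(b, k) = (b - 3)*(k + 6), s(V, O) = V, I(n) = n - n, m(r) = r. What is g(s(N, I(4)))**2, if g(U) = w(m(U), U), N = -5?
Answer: 64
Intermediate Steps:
I(n) = 0
w(b, k) = (-3 + b)*(6 + k)
g(U) = -18 + U**2 + 3*U (g(U) = -18 - 3*U + 6*U + U*U = -18 - 3*U + 6*U + U**2 = -18 + U**2 + 3*U)
g(s(N, I(4)))**2 = (-18 + (-5)**2 + 3*(-5))**2 = (-18 + 25 - 15)**2 = (-8)**2 = 64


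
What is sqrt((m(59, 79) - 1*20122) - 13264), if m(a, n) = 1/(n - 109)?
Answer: I*sqrt(30047430)/30 ≈ 182.72*I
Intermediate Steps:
m(a, n) = 1/(-109 + n)
sqrt((m(59, 79) - 1*20122) - 13264) = sqrt((1/(-109 + 79) - 1*20122) - 13264) = sqrt((1/(-30) - 20122) - 13264) = sqrt((-1/30 - 20122) - 13264) = sqrt(-603661/30 - 13264) = sqrt(-1001581/30) = I*sqrt(30047430)/30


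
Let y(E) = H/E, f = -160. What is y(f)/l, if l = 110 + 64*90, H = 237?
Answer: -237/939200 ≈ -0.00025234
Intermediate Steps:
y(E) = 237/E
l = 5870 (l = 110 + 5760 = 5870)
y(f)/l = (237/(-160))/5870 = (237*(-1/160))*(1/5870) = -237/160*1/5870 = -237/939200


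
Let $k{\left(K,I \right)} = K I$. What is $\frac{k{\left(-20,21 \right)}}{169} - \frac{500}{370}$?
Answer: $- \frac{23990}{6253} \approx -3.8366$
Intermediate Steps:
$k{\left(K,I \right)} = I K$
$\frac{k{\left(-20,21 \right)}}{169} - \frac{500}{370} = \frac{21 \left(-20\right)}{169} - \frac{500}{370} = \left(-420\right) \frac{1}{169} - \frac{50}{37} = - \frac{420}{169} - \frac{50}{37} = - \frac{23990}{6253}$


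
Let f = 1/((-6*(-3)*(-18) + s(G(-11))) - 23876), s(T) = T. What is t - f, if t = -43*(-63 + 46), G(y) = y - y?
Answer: 17690201/24200 ≈ 731.00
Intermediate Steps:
G(y) = 0
f = -1/24200 (f = 1/((-6*(-3)*(-18) + 0) - 23876) = 1/((18*(-18) + 0) - 23876) = 1/((-324 + 0) - 23876) = 1/(-324 - 23876) = 1/(-24200) = -1/24200 ≈ -4.1322e-5)
t = 731 (t = -43*(-17) = 731)
t - f = 731 - 1*(-1/24200) = 731 + 1/24200 = 17690201/24200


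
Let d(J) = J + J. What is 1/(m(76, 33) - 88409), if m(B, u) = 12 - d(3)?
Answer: -1/88403 ≈ -1.1312e-5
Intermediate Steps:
d(J) = 2*J
m(B, u) = 6 (m(B, u) = 12 - 2*3 = 12 - 1*6 = 12 - 6 = 6)
1/(m(76, 33) - 88409) = 1/(6 - 88409) = 1/(-88403) = -1/88403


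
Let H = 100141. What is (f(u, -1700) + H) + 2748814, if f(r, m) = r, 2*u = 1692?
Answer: 2849801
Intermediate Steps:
u = 846 (u = (½)*1692 = 846)
(f(u, -1700) + H) + 2748814 = (846 + 100141) + 2748814 = 100987 + 2748814 = 2849801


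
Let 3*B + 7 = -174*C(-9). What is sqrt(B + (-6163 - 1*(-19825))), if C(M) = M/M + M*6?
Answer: sqrt(150603)/3 ≈ 129.36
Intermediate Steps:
C(M) = 1 + 6*M
B = 9215/3 (B = -7/3 + (-174*(1 + 6*(-9)))/3 = -7/3 + (-174*(1 - 54))/3 = -7/3 + (-174*(-53))/3 = -7/3 + (1/3)*9222 = -7/3 + 3074 = 9215/3 ≈ 3071.7)
sqrt(B + (-6163 - 1*(-19825))) = sqrt(9215/3 + (-6163 - 1*(-19825))) = sqrt(9215/3 + (-6163 + 19825)) = sqrt(9215/3 + 13662) = sqrt(50201/3) = sqrt(150603)/3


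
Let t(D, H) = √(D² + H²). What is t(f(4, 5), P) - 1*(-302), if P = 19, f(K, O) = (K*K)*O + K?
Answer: 302 + √7417 ≈ 388.12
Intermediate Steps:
f(K, O) = K + O*K² (f(K, O) = K²*O + K = O*K² + K = K + O*K²)
t(f(4, 5), P) - 1*(-302) = √((4*(1 + 4*5))² + 19²) - 1*(-302) = √((4*(1 + 20))² + 361) + 302 = √((4*21)² + 361) + 302 = √(84² + 361) + 302 = √(7056 + 361) + 302 = √7417 + 302 = 302 + √7417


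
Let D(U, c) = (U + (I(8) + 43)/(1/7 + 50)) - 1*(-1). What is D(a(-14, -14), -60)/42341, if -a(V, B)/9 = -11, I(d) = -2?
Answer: 35387/14861691 ≈ 0.0023811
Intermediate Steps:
a(V, B) = 99 (a(V, B) = -9*(-11) = 99)
D(U, c) = 638/351 + U (D(U, c) = (U + (-2 + 43)/(1/7 + 50)) - 1*(-1) = (U + 41/(1/7 + 50)) + 1 = (U + 41/(351/7)) + 1 = (U + 41*(7/351)) + 1 = (U + 287/351) + 1 = (287/351 + U) + 1 = 638/351 + U)
D(a(-14, -14), -60)/42341 = (638/351 + 99)/42341 = (35387/351)*(1/42341) = 35387/14861691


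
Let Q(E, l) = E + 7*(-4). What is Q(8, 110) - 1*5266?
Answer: -5286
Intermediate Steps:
Q(E, l) = -28 + E (Q(E, l) = E - 28 = -28 + E)
Q(8, 110) - 1*5266 = (-28 + 8) - 1*5266 = -20 - 5266 = -5286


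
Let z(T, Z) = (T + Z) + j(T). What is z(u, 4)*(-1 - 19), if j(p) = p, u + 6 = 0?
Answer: 160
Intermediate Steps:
u = -6 (u = -6 + 0 = -6)
z(T, Z) = Z + 2*T (z(T, Z) = (T + Z) + T = Z + 2*T)
z(u, 4)*(-1 - 19) = (4 + 2*(-6))*(-1 - 19) = (4 - 12)*(-20) = -8*(-20) = 160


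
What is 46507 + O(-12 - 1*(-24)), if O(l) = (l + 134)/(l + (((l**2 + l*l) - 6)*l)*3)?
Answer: 236348647/5082 ≈ 46507.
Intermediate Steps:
O(l) = (134 + l)/(l + 3*l*(-6 + 2*l**2)) (O(l) = (134 + l)/(l + (((l**2 + l**2) - 6)*l)*3) = (134 + l)/(l + ((2*l**2 - 6)*l)*3) = (134 + l)/(l + ((-6 + 2*l**2)*l)*3) = (134 + l)/(l + (l*(-6 + 2*l**2))*3) = (134 + l)/(l + 3*l*(-6 + 2*l**2)))
46507 + O(-12 - 1*(-24)) = 46507 + (134 + (-12 - 1*(-24)))/((-12 - 1*(-24))*(-17 + 6*(-12 - 1*(-24))**2)) = 46507 + (134 + (-12 + 24))/((-12 + 24)*(-17 + 6*(-12 + 24)**2)) = 46507 + (134 + 12)/(12*(-17 + 6*12**2)) = 46507 + (1/12)*146/(-17 + 6*144) = 46507 + (1/12)*146/(-17 + 864) = 46507 + (1/12)*146/847 = 46507 + (1/12)*(1/847)*146 = 46507 + 73/5082 = 236348647/5082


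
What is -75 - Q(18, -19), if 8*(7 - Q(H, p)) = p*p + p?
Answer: -157/4 ≈ -39.250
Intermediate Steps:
Q(H, p) = 7 - p/8 - p²/8 (Q(H, p) = 7 - (p*p + p)/8 = 7 - (p² + p)/8 = 7 - (p + p²)/8 = 7 + (-p/8 - p²/8) = 7 - p/8 - p²/8)
-75 - Q(18, -19) = -75 - (7 - ⅛*(-19) - ⅛*(-19)²) = -75 - (7 + 19/8 - ⅛*361) = -75 - (7 + 19/8 - 361/8) = -75 - 1*(-143/4) = -75 + 143/4 = -157/4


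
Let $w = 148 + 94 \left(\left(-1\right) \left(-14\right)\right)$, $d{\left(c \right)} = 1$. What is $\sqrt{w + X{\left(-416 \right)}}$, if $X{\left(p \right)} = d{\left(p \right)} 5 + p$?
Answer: $9 \sqrt{13} \approx 32.45$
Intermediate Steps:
$w = 1464$ ($w = 148 + 94 \cdot 14 = 148 + 1316 = 1464$)
$X{\left(p \right)} = 5 + p$ ($X{\left(p \right)} = 1 \cdot 5 + p = 5 + p$)
$\sqrt{w + X{\left(-416 \right)}} = \sqrt{1464 + \left(5 - 416\right)} = \sqrt{1464 - 411} = \sqrt{1053} = 9 \sqrt{13}$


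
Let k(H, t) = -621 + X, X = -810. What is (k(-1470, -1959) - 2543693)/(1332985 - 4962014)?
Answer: 2545124/3629029 ≈ 0.70132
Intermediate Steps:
k(H, t) = -1431 (k(H, t) = -621 - 810 = -1431)
(k(-1470, -1959) - 2543693)/(1332985 - 4962014) = (-1431 - 2543693)/(1332985 - 4962014) = -2545124/(-3629029) = -2545124*(-1/3629029) = 2545124/3629029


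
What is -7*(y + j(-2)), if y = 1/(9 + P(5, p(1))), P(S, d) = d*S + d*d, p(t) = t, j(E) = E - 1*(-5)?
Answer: -322/15 ≈ -21.467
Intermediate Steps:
j(E) = 5 + E (j(E) = E + 5 = 5 + E)
P(S, d) = d² + S*d (P(S, d) = S*d + d² = d² + S*d)
y = 1/15 (y = 1/(9 + 1*(5 + 1)) = 1/(9 + 1*6) = 1/(9 + 6) = 1/15 ≈ 0.066667)
-7*(y + j(-2)) = -7*(1/15 + (5 - 2)) = -7*(1/15 + 3) = -7*46/15 = -322/15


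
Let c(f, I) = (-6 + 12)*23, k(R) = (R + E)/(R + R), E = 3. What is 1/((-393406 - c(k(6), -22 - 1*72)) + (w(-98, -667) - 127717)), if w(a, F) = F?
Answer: -1/521928 ≈ -1.9160e-6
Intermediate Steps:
k(R) = (3 + R)/(2*R) (k(R) = (R + 3)/(R + R) = (3 + R)/((2*R)) = (3 + R)*(1/(2*R)) = (3 + R)/(2*R))
c(f, I) = 138 (c(f, I) = 6*23 = 138)
1/((-393406 - c(k(6), -22 - 1*72)) + (w(-98, -667) - 127717)) = 1/((-393406 - 1*138) + (-667 - 127717)) = 1/((-393406 - 138) - 128384) = 1/(-393544 - 128384) = 1/(-521928) = -1/521928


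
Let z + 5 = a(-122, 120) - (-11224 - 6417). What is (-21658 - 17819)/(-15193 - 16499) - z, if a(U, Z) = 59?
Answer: -186916821/10564 ≈ -17694.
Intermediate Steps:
z = 17695 (z = -5 + (59 - (-11224 - 6417)) = -5 + (59 - 1*(-17641)) = -5 + (59 + 17641) = -5 + 17700 = 17695)
(-21658 - 17819)/(-15193 - 16499) - z = (-21658 - 17819)/(-15193 - 16499) - 1*17695 = -39477/(-31692) - 17695 = -39477*(-1/31692) - 17695 = 13159/10564 - 17695 = -186916821/10564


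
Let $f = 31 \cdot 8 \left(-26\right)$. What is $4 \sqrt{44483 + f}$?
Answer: $4 \sqrt{38035} \approx 780.1$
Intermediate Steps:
$f = -6448$ ($f = 248 \left(-26\right) = -6448$)
$4 \sqrt{44483 + f} = 4 \sqrt{44483 - 6448} = 4 \sqrt{38035}$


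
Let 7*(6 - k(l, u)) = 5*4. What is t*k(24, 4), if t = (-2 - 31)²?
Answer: 23958/7 ≈ 3422.6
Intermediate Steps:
k(l, u) = 22/7 (k(l, u) = 6 - 5*4/7 = 6 - ⅐*20 = 6 - 20/7 = 22/7)
t = 1089 (t = (-33)² = 1089)
t*k(24, 4) = 1089*(22/7) = 23958/7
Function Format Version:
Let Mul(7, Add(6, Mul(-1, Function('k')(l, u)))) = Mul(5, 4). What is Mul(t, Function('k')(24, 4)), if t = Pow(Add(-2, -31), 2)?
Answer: Rational(23958, 7) ≈ 3422.6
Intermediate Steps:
Function('k')(l, u) = Rational(22, 7) (Function('k')(l, u) = Add(6, Mul(Rational(-1, 7), Mul(5, 4))) = Add(6, Mul(Rational(-1, 7), 20)) = Add(6, Rational(-20, 7)) = Rational(22, 7))
t = 1089 (t = Pow(-33, 2) = 1089)
Mul(t, Function('k')(24, 4)) = Mul(1089, Rational(22, 7)) = Rational(23958, 7)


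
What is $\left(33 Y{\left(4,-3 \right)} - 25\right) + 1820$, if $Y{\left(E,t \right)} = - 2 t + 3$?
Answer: $2092$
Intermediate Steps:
$Y{\left(E,t \right)} = 3 - 2 t$
$\left(33 Y{\left(4,-3 \right)} - 25\right) + 1820 = \left(33 \left(3 - -6\right) - 25\right) + 1820 = \left(33 \left(3 + 6\right) - 25\right) + 1820 = \left(33 \cdot 9 - 25\right) + 1820 = \left(297 - 25\right) + 1820 = 272 + 1820 = 2092$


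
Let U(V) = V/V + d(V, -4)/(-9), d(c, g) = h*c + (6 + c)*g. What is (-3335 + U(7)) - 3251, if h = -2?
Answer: -19733/3 ≈ -6577.7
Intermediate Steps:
d(c, g) = -2*c + g*(6 + c) (d(c, g) = -2*c + (6 + c)*g = -2*c + g*(6 + c))
U(V) = 11/3 + 2*V/3 (U(V) = V/V + (-2*V + 6*(-4) + V*(-4))/(-9) = 1 + (-2*V - 24 - 4*V)*(-⅑) = 1 + (-24 - 6*V)*(-⅑) = 1 + (8/3 + 2*V/3) = 11/3 + 2*V/3)
(-3335 + U(7)) - 3251 = (-3335 + (11/3 + (⅔)*7)) - 3251 = (-3335 + (11/3 + 14/3)) - 3251 = (-3335 + 25/3) - 3251 = -9980/3 - 3251 = -19733/3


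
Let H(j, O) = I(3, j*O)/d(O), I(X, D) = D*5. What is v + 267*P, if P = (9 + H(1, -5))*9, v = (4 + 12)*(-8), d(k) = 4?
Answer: 25921/4 ≈ 6480.3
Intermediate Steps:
I(X, D) = 5*D
H(j, O) = 5*O*j/4 (H(j, O) = (5*(j*O))/4 = (5*(O*j))*(¼) = (5*O*j)*(¼) = 5*O*j/4)
v = -128 (v = 16*(-8) = -128)
P = 99/4 (P = (9 + (5/4)*(-5)*1)*9 = (9 - 25/4)*9 = (11/4)*9 = 99/4 ≈ 24.750)
v + 267*P = -128 + 267*(99/4) = -128 + 26433/4 = 25921/4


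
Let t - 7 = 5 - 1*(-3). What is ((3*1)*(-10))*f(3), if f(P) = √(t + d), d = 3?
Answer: -90*√2 ≈ -127.28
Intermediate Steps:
t = 15 (t = 7 + (5 - 1*(-3)) = 7 + (5 + 3) = 7 + 8 = 15)
f(P) = 3*√2 (f(P) = √(15 + 3) = √18 = 3*√2)
((3*1)*(-10))*f(3) = ((3*1)*(-10))*(3*√2) = (3*(-10))*(3*√2) = -90*√2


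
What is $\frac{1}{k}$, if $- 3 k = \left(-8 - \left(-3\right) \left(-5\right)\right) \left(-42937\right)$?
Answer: $- \frac{3}{987551} \approx -3.0378 \cdot 10^{-6}$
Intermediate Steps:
$k = - \frac{987551}{3}$ ($k = - \frac{\left(-8 - \left(-3\right) \left(-5\right)\right) \left(-42937\right)}{3} = - \frac{\left(-8 - 15\right) \left(-42937\right)}{3} = - \frac{\left(-23\right) \left(-42937\right)}{3} = \left(- \frac{1}{3}\right) 987551 = - \frac{987551}{3} \approx -3.2918 \cdot 10^{5}$)
$\frac{1}{k} = \frac{1}{- \frac{987551}{3}} = - \frac{3}{987551}$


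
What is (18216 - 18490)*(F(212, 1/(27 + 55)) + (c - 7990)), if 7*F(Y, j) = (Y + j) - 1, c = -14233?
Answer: 1745201763/287 ≈ 6.0808e+6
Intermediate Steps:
F(Y, j) = -1/7 + Y/7 + j/7 (F(Y, j) = ((Y + j) - 1)/7 = (-1 + Y + j)/7 = -1/7 + Y/7 + j/7)
(18216 - 18490)*(F(212, 1/(27 + 55)) + (c - 7990)) = (18216 - 18490)*((-1/7 + (1/7)*212 + 1/(7*(27 + 55))) + (-14233 - 7990)) = -274*((-1/7 + 212/7 + (1/7)/82) - 22223) = -274*((-1/7 + 212/7 + (1/7)*(1/82)) - 22223) = -274*((-1/7 + 212/7 + 1/574) - 22223) = -274*(17303/574 - 22223) = -274*(-12738699/574) = 1745201763/287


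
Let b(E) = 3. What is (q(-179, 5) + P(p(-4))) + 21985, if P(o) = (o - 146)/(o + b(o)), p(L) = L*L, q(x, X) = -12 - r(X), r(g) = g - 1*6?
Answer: 417376/19 ≈ 21967.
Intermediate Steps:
r(g) = -6 + g (r(g) = g - 6 = -6 + g)
q(x, X) = -6 - X (q(x, X) = -12 - (-6 + X) = -12 + (6 - X) = -6 - X)
p(L) = L²
P(o) = (-146 + o)/(3 + o) (P(o) = (o - 146)/(o + 3) = (-146 + o)/(3 + o))
(q(-179, 5) + P(p(-4))) + 21985 = ((-6 - 1*5) + (-146 + (-4)²)/(3 + (-4)²)) + 21985 = ((-6 - 5) + (-146 + 16)/(3 + 16)) + 21985 = (-11 - 130/19) + 21985 = -339/19 + 21985 = 417376/19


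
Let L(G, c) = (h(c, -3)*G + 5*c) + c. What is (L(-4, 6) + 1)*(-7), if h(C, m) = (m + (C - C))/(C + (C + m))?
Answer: -805/3 ≈ -268.33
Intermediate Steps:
h(C, m) = m/(m + 2*C) (h(C, m) = (m + 0)/(m + 2*C) = m/(m + 2*C))
L(G, c) = 6*c - 3*G/(-3 + 2*c) (L(G, c) = ((-3/(-3 + 2*c))*G + 5*c) + c = (-3*G/(-3 + 2*c) + 5*c) + c = (5*c - 3*G/(-3 + 2*c)) + c = 6*c - 3*G/(-3 + 2*c))
(L(-4, 6) + 1)*(-7) = (3*(-1*(-4) + 2*6*(-3 + 2*6))/(-3 + 2*6) + 1)*(-7) = (3*(4 + 2*6*(-3 + 12))/(-3 + 12) + 1)*(-7) = (3*(4 + 2*6*9)/9 + 1)*(-7) = (3*(1/9)*(4 + 108) + 1)*(-7) = (3*(1/9)*112 + 1)*(-7) = (112/3 + 1)*(-7) = (115/3)*(-7) = -805/3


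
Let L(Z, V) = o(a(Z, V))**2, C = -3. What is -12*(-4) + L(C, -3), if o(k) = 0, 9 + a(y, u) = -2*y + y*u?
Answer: 48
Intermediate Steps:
a(y, u) = -9 - 2*y + u*y (a(y, u) = -9 + (-2*y + y*u) = -9 + (-2*y + u*y) = -9 - 2*y + u*y)
L(Z, V) = 0 (L(Z, V) = 0**2 = 0)
-12*(-4) + L(C, -3) = -12*(-4) + 0 = 48 + 0 = 48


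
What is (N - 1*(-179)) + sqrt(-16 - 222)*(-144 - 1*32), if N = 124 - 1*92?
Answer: 211 - 176*I*sqrt(238) ≈ 211.0 - 2715.2*I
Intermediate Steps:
N = 32 (N = 124 - 92 = 32)
(N - 1*(-179)) + sqrt(-16 - 222)*(-144 - 1*32) = (32 - 1*(-179)) + sqrt(-16 - 222)*(-144 - 1*32) = (32 + 179) + sqrt(-238)*(-144 - 32) = 211 + (I*sqrt(238))*(-176) = 211 - 176*I*sqrt(238)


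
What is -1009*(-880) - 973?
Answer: 886947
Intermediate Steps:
-1009*(-880) - 973 = 887920 - 973 = 886947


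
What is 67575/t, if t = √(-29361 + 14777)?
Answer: -67575*I*√3646/7292 ≈ -559.56*I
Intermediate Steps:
t = 2*I*√3646 (t = √(-14584) = 2*I*√3646 ≈ 120.76*I)
67575/t = 67575/((2*I*√3646)) = 67575*(-I*√3646/7292) = -67575*I*√3646/7292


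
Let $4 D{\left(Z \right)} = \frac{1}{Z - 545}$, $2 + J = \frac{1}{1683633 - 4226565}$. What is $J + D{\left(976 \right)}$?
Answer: $- \frac{1095686041}{548001846} \approx -1.9994$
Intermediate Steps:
$J = - \frac{5085865}{2542932}$ ($J = -2 + \frac{1}{1683633 - 4226565} = -2 + \frac{1}{-2542932} = -2 - \frac{1}{2542932} = - \frac{5085865}{2542932} \approx -2.0$)
$D{\left(Z \right)} = \frac{1}{4 \left(-545 + Z\right)}$ ($D{\left(Z \right)} = \frac{1}{4 \left(Z - 545\right)} = \frac{1}{4 \left(-545 + Z\right)}$)
$J + D{\left(976 \right)} = - \frac{5085865}{2542932} + \frac{1}{4 \left(-545 + 976\right)} = - \frac{5085865}{2542932} + \frac{1}{4 \cdot 431} = - \frac{5085865}{2542932} + \frac{1}{4} \cdot \frac{1}{431} = - \frac{5085865}{2542932} + \frac{1}{1724} = - \frac{1095686041}{548001846}$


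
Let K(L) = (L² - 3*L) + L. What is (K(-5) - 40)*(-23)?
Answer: 115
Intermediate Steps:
K(L) = L² - 2*L
(K(-5) - 40)*(-23) = (-5*(-2 - 5) - 40)*(-23) = (-5*(-7) - 40)*(-23) = (35 - 40)*(-23) = -5*(-23) = 115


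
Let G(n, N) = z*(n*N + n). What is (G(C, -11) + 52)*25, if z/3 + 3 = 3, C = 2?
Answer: 1300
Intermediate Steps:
z = 0 (z = -9 + 3*3 = -9 + 9 = 0)
G(n, N) = 0 (G(n, N) = 0*(n*N + n) = 0*(N*n + n) = 0*(n + N*n) = 0)
(G(C, -11) + 52)*25 = (0 + 52)*25 = 52*25 = 1300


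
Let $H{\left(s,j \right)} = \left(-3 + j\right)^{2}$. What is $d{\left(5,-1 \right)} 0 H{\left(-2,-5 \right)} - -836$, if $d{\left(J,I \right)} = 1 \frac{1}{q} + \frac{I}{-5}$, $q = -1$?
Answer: $836$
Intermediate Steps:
$d{\left(J,I \right)} = -1 - \frac{I}{5}$ ($d{\left(J,I \right)} = 1 \frac{1}{-1} + \frac{I}{-5} = 1 \left(-1\right) + I \left(- \frac{1}{5}\right) = -1 - \frac{I}{5}$)
$d{\left(5,-1 \right)} 0 H{\left(-2,-5 \right)} - -836 = \left(-1 - - \frac{1}{5}\right) 0 \left(-3 - 5\right)^{2} - -836 = \left(-1 + \frac{1}{5}\right) 0 \left(-8\right)^{2} + 836 = \left(- \frac{4}{5}\right) 0 \cdot 64 + 836 = 0 \cdot 64 + 836 = 0 + 836 = 836$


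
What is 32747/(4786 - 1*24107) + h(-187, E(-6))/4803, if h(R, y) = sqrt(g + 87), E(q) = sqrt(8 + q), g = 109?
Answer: -157013347/92798763 ≈ -1.6920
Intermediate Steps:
h(R, y) = 14 (h(R, y) = sqrt(109 + 87) = sqrt(196) = 14)
32747/(4786 - 1*24107) + h(-187, E(-6))/4803 = 32747/(4786 - 1*24107) + 14/4803 = 32747/(4786 - 24107) + 14*(1/4803) = 32747/(-19321) + 14/4803 = 32747*(-1/19321) + 14/4803 = -32747/19321 + 14/4803 = -157013347/92798763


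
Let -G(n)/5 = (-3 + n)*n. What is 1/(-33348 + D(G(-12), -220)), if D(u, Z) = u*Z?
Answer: 1/164652 ≈ 6.0734e-6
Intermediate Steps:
G(n) = -5*n*(-3 + n) (G(n) = -5*(-3 + n)*n = -5*n*(-3 + n))
D(u, Z) = Z*u
1/(-33348 + D(G(-12), -220)) = 1/(-33348 - 1100*(-12)*(3 - 1*(-12))) = 1/(-33348 - 1100*(-12)*(3 + 12)) = 1/(-33348 - 1100*(-12)*15) = 1/(-33348 - 220*(-900)) = 1/(-33348 + 198000) = 1/164652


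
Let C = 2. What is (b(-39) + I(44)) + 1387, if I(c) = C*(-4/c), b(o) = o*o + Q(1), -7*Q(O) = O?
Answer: 223891/77 ≈ 2907.7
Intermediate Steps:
Q(O) = -O/7
b(o) = -⅐ + o² (b(o) = o*o - ⅐*1 = o² - ⅐ = -⅐ + o²)
I(c) = -8/c (I(c) = 2*(-4/c) = -8/c)
(b(-39) + I(44)) + 1387 = ((-⅐ + (-39)²) - 8/44) + 1387 = ((-⅐ + 1521) - 8*1/44) + 1387 = (10646/7 - 2/11) + 1387 = 117092/77 + 1387 = 223891/77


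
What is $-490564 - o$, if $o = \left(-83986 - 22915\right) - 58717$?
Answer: $-324946$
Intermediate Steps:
$o = -165618$ ($o = -106901 - 58717 = -165618$)
$-490564 - o = -490564 - -165618 = -490564 + 165618 = -324946$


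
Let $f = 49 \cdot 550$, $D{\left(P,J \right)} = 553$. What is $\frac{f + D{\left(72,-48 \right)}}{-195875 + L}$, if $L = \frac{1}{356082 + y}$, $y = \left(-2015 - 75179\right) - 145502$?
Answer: $- \frac{524073594}{3732426107} \approx -0.14041$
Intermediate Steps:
$y = -222696$ ($y = -77194 - 145502 = -222696$)
$L = \frac{1}{133386}$ ($L = \frac{1}{356082 - 222696} = \frac{1}{133386} \approx 7.497 \cdot 10^{-6}$)
$f = 26950$
$\frac{f + D{\left(72,-48 \right)}}{-195875 + L} = \frac{26950 + 553}{-195875 + \frac{1}{133386}} = \frac{27503}{- \frac{26126982749}{133386}} = 27503 \left(- \frac{133386}{26126982749}\right) = - \frac{524073594}{3732426107}$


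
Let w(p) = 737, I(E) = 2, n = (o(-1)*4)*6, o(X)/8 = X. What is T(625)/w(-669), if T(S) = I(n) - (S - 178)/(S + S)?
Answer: 2053/921250 ≈ 0.0022285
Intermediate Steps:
o(X) = 8*X
n = -192 (n = ((8*(-1))*4)*6 = -8*4*6 = -32*6 = -192)
T(S) = 2 - (-178 + S)/(2*S) (T(S) = 2 - (S - 178)/(S + S) = 2 - (-178 + S)/(2*S))
T(625)/w(-669) = (3/2 + 89/625)/737 = (3/2 + 89*(1/625))*(1/737) = (3/2 + 89/625)*(1/737) = (2053/1250)*(1/737) = 2053/921250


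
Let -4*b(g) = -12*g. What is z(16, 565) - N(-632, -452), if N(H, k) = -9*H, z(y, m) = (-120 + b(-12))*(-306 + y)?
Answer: 39552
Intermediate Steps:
b(g) = 3*g (b(g) = -(-3)*g = 3*g)
z(y, m) = 47736 - 156*y (z(y, m) = (-120 + 3*(-12))*(-306 + y) = (-120 - 36)*(-306 + y) = -156*(-306 + y) = 47736 - 156*y)
z(16, 565) - N(-632, -452) = (47736 - 156*16) - (-9)*(-632) = (47736 - 2496) - 1*5688 = 45240 - 5688 = 39552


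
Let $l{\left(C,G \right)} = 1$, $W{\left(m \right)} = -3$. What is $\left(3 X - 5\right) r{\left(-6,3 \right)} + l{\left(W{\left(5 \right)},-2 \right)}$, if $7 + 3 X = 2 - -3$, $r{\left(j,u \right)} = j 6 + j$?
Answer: $295$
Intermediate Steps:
$r{\left(j,u \right)} = 7 j$ ($r{\left(j,u \right)} = 6 j + j = 7 j$)
$X = - \frac{2}{3}$ ($X = - \frac{7}{3} + \frac{2 - -3}{3} = - \frac{7}{3} + \frac{2 + 3}{3} = - \frac{7}{3} + \frac{1}{3} \cdot 5 = - \frac{7}{3} + \frac{5}{3} = - \frac{2}{3} \approx -0.66667$)
$\left(3 X - 5\right) r{\left(-6,3 \right)} + l{\left(W{\left(5 \right)},-2 \right)} = \left(3 \left(- \frac{2}{3}\right) - 5\right) 7 \left(-6\right) + 1 = \left(-2 - 5\right) \left(-42\right) + 1 = \left(-7\right) \left(-42\right) + 1 = 294 + 1 = 295$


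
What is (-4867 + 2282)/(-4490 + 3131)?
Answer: 2585/1359 ≈ 1.9021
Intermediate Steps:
(-4867 + 2282)/(-4490 + 3131) = -2585/(-1359) = -2585*(-1/1359) = 2585/1359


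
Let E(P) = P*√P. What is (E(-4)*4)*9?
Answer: -288*I ≈ -288.0*I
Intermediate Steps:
E(P) = P^(3/2)
(E(-4)*4)*9 = ((-4)^(3/2)*4)*9 = (-8*I*4)*9 = -32*I*9 = -288*I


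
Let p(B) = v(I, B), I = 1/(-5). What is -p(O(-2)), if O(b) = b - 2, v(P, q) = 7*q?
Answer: 28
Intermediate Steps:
I = -⅕ ≈ -0.20000
O(b) = -2 + b
p(B) = 7*B
-p(O(-2)) = -7*(-2 - 2) = -7*(-4) = -1*(-28) = 28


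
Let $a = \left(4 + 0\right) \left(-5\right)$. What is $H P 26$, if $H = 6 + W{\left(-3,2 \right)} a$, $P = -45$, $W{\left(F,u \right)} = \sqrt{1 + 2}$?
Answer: $-7020 + 23400 \sqrt{3} \approx 33510.0$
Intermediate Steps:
$W{\left(F,u \right)} = \sqrt{3}$
$a = -20$ ($a = 4 \left(-5\right) = -20$)
$H = 6 - 20 \sqrt{3}$ ($H = 6 + \sqrt{3} \left(-20\right) = 6 - 20 \sqrt{3} \approx -28.641$)
$H P 26 = \left(6 - 20 \sqrt{3}\right) \left(-45\right) 26 = \left(-270 + 900 \sqrt{3}\right) 26 = -7020 + 23400 \sqrt{3}$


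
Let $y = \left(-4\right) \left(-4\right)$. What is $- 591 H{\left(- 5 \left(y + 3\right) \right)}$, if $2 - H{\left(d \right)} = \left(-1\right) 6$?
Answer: $-4728$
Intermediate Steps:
$y = 16$
$H{\left(d \right)} = 8$ ($H{\left(d \right)} = 2 - \left(-1\right) 6 = 2 - -6 = 2 + 6 = 8$)
$- 591 H{\left(- 5 \left(y + 3\right) \right)} = \left(-591\right) 8 = -4728$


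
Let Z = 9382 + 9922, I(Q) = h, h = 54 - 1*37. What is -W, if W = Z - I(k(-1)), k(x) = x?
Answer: -19287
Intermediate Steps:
h = 17 (h = 54 - 37 = 17)
I(Q) = 17
Z = 19304
W = 19287 (W = 19304 - 1*17 = 19304 - 17 = 19287)
-W = -1*19287 = -19287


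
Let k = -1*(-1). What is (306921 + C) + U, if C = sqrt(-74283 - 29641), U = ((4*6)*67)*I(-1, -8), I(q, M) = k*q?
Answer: 305313 + 2*I*sqrt(25981) ≈ 3.0531e+5 + 322.37*I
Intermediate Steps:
k = 1
I(q, M) = q (I(q, M) = 1*q = q)
U = -1608 (U = ((4*6)*67)*(-1) = (24*67)*(-1) = 1608*(-1) = -1608)
C = 2*I*sqrt(25981) (C = sqrt(-103924) = 2*I*sqrt(25981) ≈ 322.37*I)
(306921 + C) + U = (306921 + 2*I*sqrt(25981)) - 1608 = 305313 + 2*I*sqrt(25981)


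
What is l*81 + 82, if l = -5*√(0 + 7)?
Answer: 82 - 405*√7 ≈ -989.53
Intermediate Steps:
l = -5*√7 ≈ -13.229
l*81 + 82 = -5*√7*81 + 82 = -405*√7 + 82 = 82 - 405*√7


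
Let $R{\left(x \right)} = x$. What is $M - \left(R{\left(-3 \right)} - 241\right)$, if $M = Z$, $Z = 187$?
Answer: $431$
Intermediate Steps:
$M = 187$
$M - \left(R{\left(-3 \right)} - 241\right) = 187 - \left(-3 - 241\right) = 187 - -244 = 187 + 244 = 431$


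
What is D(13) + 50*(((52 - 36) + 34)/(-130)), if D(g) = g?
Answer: -81/13 ≈ -6.2308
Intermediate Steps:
D(13) + 50*(((52 - 36) + 34)/(-130)) = 13 + 50*(((52 - 36) + 34)/(-130)) = 13 + 50*((16 + 34)*(-1/130)) = 13 + 50*(50*(-1/130)) = 13 + 50*(-5/13) = 13 - 250/13 = -81/13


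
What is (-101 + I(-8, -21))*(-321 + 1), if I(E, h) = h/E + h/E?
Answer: 30640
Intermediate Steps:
I(E, h) = 2*h/E
(-101 + I(-8, -21))*(-321 + 1) = (-101 + 2*(-21)/(-8))*(-321 + 1) = (-101 + 2*(-21)*(-⅛))*(-320) = (-101 + 21/4)*(-320) = -383/4*(-320) = 30640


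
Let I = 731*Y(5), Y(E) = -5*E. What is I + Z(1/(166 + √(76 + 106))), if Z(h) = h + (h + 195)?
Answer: -247460794/13687 - √182/13687 ≈ -18080.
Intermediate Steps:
Z(h) = 195 + 2*h (Z(h) = h + (195 + h) = 195 + 2*h)
I = -18275 (I = 731*(-5*5) = 731*(-25) = -18275)
I + Z(1/(166 + √(76 + 106))) = -18275 + (195 + 2/(166 + √(76 + 106))) = -18275 + (195 + 2/(166 + √182)) = -18080 + 2/(166 + √182)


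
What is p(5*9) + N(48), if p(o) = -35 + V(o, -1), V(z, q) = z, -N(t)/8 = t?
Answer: -374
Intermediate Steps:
N(t) = -8*t
p(o) = -35 + o
p(5*9) + N(48) = (-35 + 5*9) - 8*48 = (-35 + 45) - 384 = 10 - 384 = -374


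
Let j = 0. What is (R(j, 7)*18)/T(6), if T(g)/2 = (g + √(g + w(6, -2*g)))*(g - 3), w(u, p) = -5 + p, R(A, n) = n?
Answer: 126/47 - 21*I*√11/47 ≈ 2.6809 - 1.4819*I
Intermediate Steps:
T(g) = 2*(-3 + g)*(g + √(-5 - g)) (T(g) = 2*((g + √(g + (-5 - 2*g)))*(g - 3)) = 2*((g + √(-5 - g))*(-3 + g)) = 2*((-3 + g)*(g + √(-5 - g))) = 2*(-3 + g)*(g + √(-5 - g)))
(R(j, 7)*18)/T(6) = (7*18)/(-6*6 - 6*√(-5 - 1*6) + 2*6² + 2*6*√(-5 - 1*6)) = 126/(-36 - 6*√(-5 - 6) + 2*36 + 2*6*√(-5 - 6)) = 126/(-36 - 6*I*√11 + 72 + 2*6*√(-11)) = 126/(-36 - 6*I*√11 + 72 + 2*6*(I*√11)) = 126/(-36 - 6*I*√11 + 72 + 12*I*√11) = 126/(36 + 6*I*√11)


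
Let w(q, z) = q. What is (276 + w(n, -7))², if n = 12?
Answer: 82944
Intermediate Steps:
(276 + w(n, -7))² = (276 + 12)² = 288² = 82944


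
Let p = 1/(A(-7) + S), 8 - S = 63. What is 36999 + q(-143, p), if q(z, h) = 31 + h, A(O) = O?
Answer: 2295859/62 ≈ 37030.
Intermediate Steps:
S = -55 (S = 8 - 1*63 = 8 - 63 = -55)
p = -1/62 (p = 1/(-7 - 55) = 1/(-62) = -1/62 ≈ -0.016129)
36999 + q(-143, p) = 36999 + (31 - 1/62) = 36999 + 1921/62 = 2295859/62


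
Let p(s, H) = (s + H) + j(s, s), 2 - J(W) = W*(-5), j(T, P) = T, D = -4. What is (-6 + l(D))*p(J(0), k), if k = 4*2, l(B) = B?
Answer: -120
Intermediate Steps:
J(W) = 2 + 5*W (J(W) = 2 - W*(-5) = 2 - (-5)*W = 2 + 5*W)
k = 8
p(s, H) = H + 2*s (p(s, H) = (s + H) + s = (H + s) + s = H + 2*s)
(-6 + l(D))*p(J(0), k) = (-6 - 4)*(8 + 2*(2 + 5*0)) = -10*(8 + 2*(2 + 0)) = -10*(8 + 2*2) = -10*(8 + 4) = -10*12 = -120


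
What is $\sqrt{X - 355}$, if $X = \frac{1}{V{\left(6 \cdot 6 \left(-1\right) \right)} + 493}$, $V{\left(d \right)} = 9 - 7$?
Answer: $\frac{2 i \sqrt{2416205}}{165} \approx 18.841 i$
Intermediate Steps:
$V{\left(d \right)} = 2$ ($V{\left(d \right)} = 9 - 7 = 2$)
$X = \frac{1}{495}$ ($X = \frac{1}{2 + 493} = \frac{1}{495} \approx 0.0020202$)
$\sqrt{X - 355} = \sqrt{\frac{1}{495} - 355} = \sqrt{- \frac{175724}{495}} = \frac{2 i \sqrt{2416205}}{165}$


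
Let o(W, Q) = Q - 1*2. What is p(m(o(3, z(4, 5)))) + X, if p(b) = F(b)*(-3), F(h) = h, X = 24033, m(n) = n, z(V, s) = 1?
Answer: 24036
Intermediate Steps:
o(W, Q) = -2 + Q (o(W, Q) = Q - 2 = -2 + Q)
p(b) = -3*b (p(b) = b*(-3) = -3*b)
p(m(o(3, z(4, 5)))) + X = -3*(-2 + 1) + 24033 = -3*(-1) + 24033 = 3 + 24033 = 24036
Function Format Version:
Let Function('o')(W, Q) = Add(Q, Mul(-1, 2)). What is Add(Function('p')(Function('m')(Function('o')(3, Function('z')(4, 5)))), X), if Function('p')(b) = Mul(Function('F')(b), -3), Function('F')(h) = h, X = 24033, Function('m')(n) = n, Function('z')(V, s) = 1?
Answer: 24036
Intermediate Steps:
Function('o')(W, Q) = Add(-2, Q) (Function('o')(W, Q) = Add(Q, -2) = Add(-2, Q))
Function('p')(b) = Mul(-3, b) (Function('p')(b) = Mul(b, -3) = Mul(-3, b))
Add(Function('p')(Function('m')(Function('o')(3, Function('z')(4, 5)))), X) = Add(Mul(-3, Add(-2, 1)), 24033) = Add(Mul(-3, -1), 24033) = Add(3, 24033) = 24036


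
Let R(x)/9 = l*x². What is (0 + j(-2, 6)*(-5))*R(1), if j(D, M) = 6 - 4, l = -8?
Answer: 720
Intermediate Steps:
j(D, M) = 2
R(x) = -72*x² (R(x) = 9*(-8*x²) = -72*x²)
(0 + j(-2, 6)*(-5))*R(1) = (0 + 2*(-5))*(-72*1²) = (0 - 10)*(-72*1) = -10*(-72) = 720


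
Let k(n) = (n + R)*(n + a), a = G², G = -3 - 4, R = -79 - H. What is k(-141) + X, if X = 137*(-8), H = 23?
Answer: 21260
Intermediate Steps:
X = -1096
R = -102 (R = -79 - 1*23 = -79 - 23 = -102)
G = -7
a = 49 (a = (-7)² = 49)
k(n) = (-102 + n)*(49 + n) (k(n) = (n - 102)*(n + 49) = (-102 + n)*(49 + n))
k(-141) + X = (-4998 + (-141)² - 53*(-141)) - 1096 = (-4998 + 19881 + 7473) - 1096 = 22356 - 1096 = 21260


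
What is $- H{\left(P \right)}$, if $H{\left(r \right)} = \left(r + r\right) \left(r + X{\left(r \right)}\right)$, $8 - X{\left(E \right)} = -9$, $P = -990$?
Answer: $-1926540$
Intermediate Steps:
$X{\left(E \right)} = 17$ ($X{\left(E \right)} = 8 - -9 = 8 + 9 = 17$)
$H{\left(r \right)} = 2 r \left(17 + r\right)$ ($H{\left(r \right)} = \left(r + r\right) \left(r + 17\right) = 2 r \left(17 + r\right)$)
$- H{\left(P \right)} = - 2 \left(-990\right) \left(17 - 990\right) = - 2 \left(-990\right) \left(-973\right) = \left(-1\right) 1926540 = -1926540$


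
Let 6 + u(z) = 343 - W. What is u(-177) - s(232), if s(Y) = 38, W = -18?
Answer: 317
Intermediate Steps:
u(z) = 355 (u(z) = -6 + (343 - 1*(-18)) = -6 + (343 + 18) = -6 + 361 = 355)
u(-177) - s(232) = 355 - 1*38 = 355 - 38 = 317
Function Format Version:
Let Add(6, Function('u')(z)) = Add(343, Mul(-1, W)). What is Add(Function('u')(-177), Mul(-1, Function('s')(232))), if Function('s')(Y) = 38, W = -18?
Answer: 317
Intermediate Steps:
Function('u')(z) = 355 (Function('u')(z) = Add(-6, Add(343, Mul(-1, -18))) = Add(-6, Add(343, 18)) = Add(-6, 361) = 355)
Add(Function('u')(-177), Mul(-1, Function('s')(232))) = Add(355, Mul(-1, 38)) = Add(355, -38) = 317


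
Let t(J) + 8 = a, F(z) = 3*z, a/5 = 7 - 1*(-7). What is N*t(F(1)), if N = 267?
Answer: 16554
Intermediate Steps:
a = 70 (a = 5*(7 - 1*(-7)) = 5*(7 + 7) = 5*14 = 70)
t(J) = 62 (t(J) = -8 + 70 = 62)
N*t(F(1)) = 267*62 = 16554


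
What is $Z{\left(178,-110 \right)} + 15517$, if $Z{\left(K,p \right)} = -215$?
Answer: $15302$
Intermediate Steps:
$Z{\left(178,-110 \right)} + 15517 = -215 + 15517 = 15302$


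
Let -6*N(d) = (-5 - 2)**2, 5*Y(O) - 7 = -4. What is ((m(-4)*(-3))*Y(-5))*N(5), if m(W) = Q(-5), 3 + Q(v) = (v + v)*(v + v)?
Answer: 14259/10 ≈ 1425.9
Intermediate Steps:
Q(v) = -3 + 4*v**2 (Q(v) = -3 + (v + v)*(v + v) = -3 + (2*v)*(2*v) = -3 + 4*v**2)
Y(O) = 3/5 (Y(O) = 7/5 + (1/5)*(-4) = 7/5 - 4/5 = 3/5)
m(W) = 97 (m(W) = -3 + 4*(-5)**2 = -3 + 4*25 = -3 + 100 = 97)
N(d) = -49/6 (N(d) = -(-5 - 2)**2/6 = -1/6*(-7)**2 = -1/6*49 = -49/6)
((m(-4)*(-3))*Y(-5))*N(5) = ((97*(-3))*(3/5))*(-49/6) = -291*3/5*(-49/6) = -873/5*(-49/6) = 14259/10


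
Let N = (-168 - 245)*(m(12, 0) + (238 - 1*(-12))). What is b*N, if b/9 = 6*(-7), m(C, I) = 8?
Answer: 40277412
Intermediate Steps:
b = -378 (b = 9*(6*(-7)) = 9*(-42) = -378)
N = -106554 (N = (-168 - 245)*(8 + (238 - 1*(-12))) = -413*(8 + (238 + 12)) = -413*(8 + 250) = -413*258 = -106554)
b*N = -378*(-106554) = 40277412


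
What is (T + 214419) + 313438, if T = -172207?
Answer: 355650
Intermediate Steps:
(T + 214419) + 313438 = (-172207 + 214419) + 313438 = 42212 + 313438 = 355650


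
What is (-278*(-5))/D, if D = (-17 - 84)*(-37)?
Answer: 1390/3737 ≈ 0.37196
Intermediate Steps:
D = 3737 (D = -101*(-37) = 3737)
(-278*(-5))/D = -278*(-5)/3737 = 1390*(1/3737) = 1390/3737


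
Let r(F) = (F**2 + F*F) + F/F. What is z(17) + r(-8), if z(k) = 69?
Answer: 198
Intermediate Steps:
r(F) = 1 + 2*F**2 (r(F) = (F**2 + F**2) + 1 = 2*F**2 + 1 = 1 + 2*F**2)
z(17) + r(-8) = 69 + (1 + 2*(-8)**2) = 69 + (1 + 2*64) = 69 + (1 + 128) = 69 + 129 = 198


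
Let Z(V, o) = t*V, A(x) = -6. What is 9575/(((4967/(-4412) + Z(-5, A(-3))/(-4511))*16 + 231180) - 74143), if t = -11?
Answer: 47641685975/781267884233 ≈ 0.060980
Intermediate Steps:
Z(V, o) = -11*V
9575/(((4967/(-4412) + Z(-5, A(-3))/(-4511))*16 + 231180) - 74143) = 9575/(((4967/(-4412) - 11*(-5)/(-4511))*16 + 231180) - 74143) = 9575/(((4967*(-1/4412) + 55*(-1/4511))*16 + 231180) - 74143) = 9575/(((-4967/4412 - 55/4511)*16 + 231180) - 74143) = 9575/((-22648797/19902532*16 + 231180) - 74143) = 9575/((-90595188/4975633 + 231180) - 74143) = 9575/(1150176241752/4975633 - 74143) = 9575/(781267884233/4975633) = 9575*(4975633/781267884233) = 47641685975/781267884233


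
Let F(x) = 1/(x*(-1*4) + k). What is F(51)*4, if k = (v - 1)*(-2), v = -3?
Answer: -1/49 ≈ -0.020408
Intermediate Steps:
k = 8 (k = (-3 - 1)*(-2) = -4*(-2) = 8)
F(x) = 1/(8 - 4*x) (F(x) = 1/(x*(-1*4) + 8) = 1/(x*(-4) + 8) = 1/(-4*x + 8) = 1/(8 - 4*x))
F(51)*4 = -1/(-8 + 4*51)*4 = -1/(-8 + 204)*4 = -1/196*4 = -1/49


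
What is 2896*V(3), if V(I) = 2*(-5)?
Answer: -28960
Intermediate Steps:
V(I) = -10
2896*V(3) = 2896*(-10) = -28960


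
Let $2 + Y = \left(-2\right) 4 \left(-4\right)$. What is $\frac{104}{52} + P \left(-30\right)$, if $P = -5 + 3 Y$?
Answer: $-2548$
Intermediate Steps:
$Y = 30$ ($Y = -2 + \left(-2\right) 4 \left(-4\right) = -2 - -32 = -2 + 32 = 30$)
$P = 85$ ($P = -5 + 3 \cdot 30 = -5 + 90 = 85$)
$\frac{104}{52} + P \left(-30\right) = \frac{104}{52} + 85 \left(-30\right) = 104 \cdot \frac{1}{52} - 2550 = 2 - 2550 = -2548$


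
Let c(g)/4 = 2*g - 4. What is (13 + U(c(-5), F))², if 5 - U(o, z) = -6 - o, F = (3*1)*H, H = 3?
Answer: 1024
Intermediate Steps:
F = 9 (F = (3*1)*3 = 3*3 = 9)
c(g) = -16 + 8*g (c(g) = 4*(2*g - 4) = 4*(-4 + 2*g) = -16 + 8*g)
U(o, z) = 11 + o (U(o, z) = 5 - (-6 - o) = 5 + (6 + o) = 11 + o)
(13 + U(c(-5), F))² = (13 + (11 + (-16 + 8*(-5))))² = (13 + (11 + (-16 - 40)))² = (13 + (11 - 56))² = (13 - 45)² = (-32)² = 1024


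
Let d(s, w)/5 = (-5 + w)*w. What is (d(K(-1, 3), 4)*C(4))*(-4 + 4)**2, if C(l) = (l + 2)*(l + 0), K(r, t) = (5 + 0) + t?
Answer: 0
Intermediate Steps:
K(r, t) = 5 + t
C(l) = l*(2 + l) (C(l) = (2 + l)*l = l*(2 + l))
d(s, w) = 5*w*(-5 + w) (d(s, w) = 5*((-5 + w)*w) = 5*(w*(-5 + w)) = 5*w*(-5 + w))
(d(K(-1, 3), 4)*C(4))*(-4 + 4)**2 = ((5*4*(-5 + 4))*(4*(2 + 4)))*(-4 + 4)**2 = ((5*4*(-1))*(4*6))*0**2 = -20*24*0 = -480*0 = 0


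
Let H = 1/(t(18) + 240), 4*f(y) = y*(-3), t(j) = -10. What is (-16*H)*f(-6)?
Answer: -36/115 ≈ -0.31304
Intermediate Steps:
f(y) = -3*y/4 (f(y) = (y*(-3))/4 = (-3*y)/4 = -3*y/4)
H = 1/230 (H = 1/(-10 + 240) = 1/230 ≈ 0.0043478)
(-16*H)*f(-6) = (-16*1/230)*(-¾*(-6)) = -8/115*9/2 = -36/115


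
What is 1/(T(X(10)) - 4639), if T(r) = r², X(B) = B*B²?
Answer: 1/995361 ≈ 1.0047e-6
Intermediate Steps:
X(B) = B³
1/(T(X(10)) - 4639) = 1/((10³)² - 4639) = 1/(1000² - 4639) = 1/(1000000 - 4639) = 1/995361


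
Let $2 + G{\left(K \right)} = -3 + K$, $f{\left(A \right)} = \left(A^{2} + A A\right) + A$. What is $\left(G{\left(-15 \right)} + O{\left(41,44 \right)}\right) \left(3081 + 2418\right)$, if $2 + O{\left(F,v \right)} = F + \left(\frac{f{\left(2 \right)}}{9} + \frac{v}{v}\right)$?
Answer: $116090$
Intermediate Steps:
$f{\left(A \right)} = A + 2 A^{2}$ ($f{\left(A \right)} = \left(A^{2} + A^{2}\right) + A = 2 A^{2} + A = A + 2 A^{2}$)
$G{\left(K \right)} = -5 + K$ ($G{\left(K \right)} = -2 + \left(-3 + K\right) = -5 + K$)
$O{\left(F,v \right)} = \frac{1}{9} + F$ ($O{\left(F,v \right)} = -2 + \left(F + \left(\frac{2 \left(1 + 2 \cdot 2\right)}{9} + \frac{v}{v}\right)\right) = -2 + \left(F + \left(2 \left(1 + 4\right) \frac{1}{9} + 1\right)\right) = -2 + \left(F + \left(2 \cdot 5 \cdot \frac{1}{9} + 1\right)\right) = -2 + \left(F + \left(10 \cdot \frac{1}{9} + 1\right)\right) = -2 + \left(F + \left(\frac{10}{9} + 1\right)\right) = -2 + \left(F + \frac{19}{9}\right) = -2 + \left(\frac{19}{9} + F\right) = \frac{1}{9} + F$)
$\left(G{\left(-15 \right)} + O{\left(41,44 \right)}\right) \left(3081 + 2418\right) = \left(\left(-5 - 15\right) + \left(\frac{1}{9} + 41\right)\right) \left(3081 + 2418\right) = \left(-20 + \frac{370}{9}\right) 5499 = \frac{190}{9} \cdot 5499 = 116090$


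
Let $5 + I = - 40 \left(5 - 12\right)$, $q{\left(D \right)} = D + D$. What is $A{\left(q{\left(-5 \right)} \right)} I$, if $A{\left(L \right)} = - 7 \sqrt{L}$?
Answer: $- 1925 i \sqrt{10} \approx - 6087.4 i$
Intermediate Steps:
$q{\left(D \right)} = 2 D$
$I = 275$ ($I = -5 - 40 \left(5 - 12\right) = -5 - -280 = -5 + 280 = 275$)
$A{\left(q{\left(-5 \right)} \right)} I = - 7 \sqrt{2 \left(-5\right)} 275 = - 7 \sqrt{-10} \cdot 275 = - 7 i \sqrt{10} \cdot 275 = - 1925 i \sqrt{10}$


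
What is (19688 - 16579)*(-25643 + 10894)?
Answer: -45854641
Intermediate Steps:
(19688 - 16579)*(-25643 + 10894) = 3109*(-14749) = -45854641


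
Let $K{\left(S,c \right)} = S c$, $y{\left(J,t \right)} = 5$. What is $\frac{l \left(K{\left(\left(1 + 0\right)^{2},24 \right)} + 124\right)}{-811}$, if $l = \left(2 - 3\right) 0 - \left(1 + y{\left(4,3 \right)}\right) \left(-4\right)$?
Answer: $- \frac{3552}{811} \approx -4.3798$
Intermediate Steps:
$l = 24$ ($l = \left(2 - 3\right) 0 - \left(1 + 5\right) \left(-4\right) = \left(-1\right) 0 - 6 \left(-4\right) = 0 - -24 = 0 + 24 = 24$)
$\frac{l \left(K{\left(\left(1 + 0\right)^{2},24 \right)} + 124\right)}{-811} = \frac{24 \left(\left(1 + 0\right)^{2} \cdot 24 + 124\right)}{-811} = 24 \left(1^{2} \cdot 24 + 124\right) \left(- \frac{1}{811}\right) = 24 \left(1 \cdot 24 + 124\right) \left(- \frac{1}{811}\right) = 24 \left(24 + 124\right) \left(- \frac{1}{811}\right) = 24 \cdot 148 \left(- \frac{1}{811}\right) = 3552 \left(- \frac{1}{811}\right) = - \frac{3552}{811}$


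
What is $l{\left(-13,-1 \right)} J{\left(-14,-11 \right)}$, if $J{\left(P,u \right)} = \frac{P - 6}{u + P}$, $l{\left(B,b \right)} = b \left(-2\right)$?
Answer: $\frac{8}{5} \approx 1.6$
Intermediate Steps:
$l{\left(B,b \right)} = - 2 b$
$J{\left(P,u \right)} = \frac{-6 + P}{P + u}$
$l{\left(-13,-1 \right)} J{\left(-14,-11 \right)} = \left(-2\right) \left(-1\right) \frac{-6 - 14}{-14 - 11} = 2 \frac{1}{-25} \left(-20\right) = 2 \left(\left(- \frac{1}{25}\right) \left(-20\right)\right) = 2 \cdot \frac{4}{5} = \frac{8}{5}$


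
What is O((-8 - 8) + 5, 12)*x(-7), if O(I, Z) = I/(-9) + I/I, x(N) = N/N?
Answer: 20/9 ≈ 2.2222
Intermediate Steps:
x(N) = 1
O(I, Z) = 1 - I/9 (O(I, Z) = I*(-⅑) + 1 = -I/9 + 1 = 1 - I/9)
O((-8 - 8) + 5, 12)*x(-7) = (1 - ((-8 - 8) + 5)/9)*1 = (1 - (-16 + 5)/9)*1 = (1 - ⅑*(-11))*1 = (1 + 11/9)*1 = (20/9)*1 = 20/9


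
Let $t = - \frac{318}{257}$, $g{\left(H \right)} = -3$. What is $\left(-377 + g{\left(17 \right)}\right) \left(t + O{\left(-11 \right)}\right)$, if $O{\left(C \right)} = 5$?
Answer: $- \frac{367460}{257} \approx -1429.8$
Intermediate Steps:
$t = - \frac{318}{257}$ ($t = \left(-318\right) \frac{1}{257} = - \frac{318}{257} \approx -1.2374$)
$\left(-377 + g{\left(17 \right)}\right) \left(t + O{\left(-11 \right)}\right) = \left(-377 - 3\right) \left(- \frac{318}{257} + 5\right) = \left(-380\right) \frac{967}{257} = - \frac{367460}{257}$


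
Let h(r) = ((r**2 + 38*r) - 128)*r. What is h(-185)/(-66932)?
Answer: 5007395/66932 ≈ 74.813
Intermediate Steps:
h(r) = r*(-128 + r**2 + 38*r) (h(r) = (-128 + r**2 + 38*r)*r = r*(-128 + r**2 + 38*r))
h(-185)/(-66932) = -185*(-128 + (-185)**2 + 38*(-185))/(-66932) = -185*(-128 + 34225 - 7030)*(-1/66932) = -185*27067*(-1/66932) = -5007395*(-1/66932) = 5007395/66932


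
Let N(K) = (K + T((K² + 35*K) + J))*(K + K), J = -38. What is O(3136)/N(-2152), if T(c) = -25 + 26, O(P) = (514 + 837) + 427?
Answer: 889/4628952 ≈ 0.00019205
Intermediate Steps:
O(P) = 1778 (O(P) = 1351 + 427 = 1778)
T(c) = 1
N(K) = 2*K*(1 + K) (N(K) = (K + 1)*(K + K) = (1 + K)*(2*K) = 2*K*(1 + K))
O(3136)/N(-2152) = 1778/((2*(-2152)*(1 - 2152))) = 1778/((2*(-2152)*(-2151))) = 1778/9257904 = 1778*(1/9257904) = 889/4628952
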